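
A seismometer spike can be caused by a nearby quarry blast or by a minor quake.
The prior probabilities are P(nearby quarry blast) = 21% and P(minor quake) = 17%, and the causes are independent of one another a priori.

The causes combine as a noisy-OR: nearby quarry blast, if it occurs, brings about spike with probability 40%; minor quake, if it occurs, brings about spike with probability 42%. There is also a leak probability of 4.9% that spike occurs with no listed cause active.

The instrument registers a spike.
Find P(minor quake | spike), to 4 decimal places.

P(minor quake | spike) ≈ 0.4402

Under noisy-OR, P(spike | causes) = 1 − (1−0.049)·∏(1−qᵢ) over the active causes.
P(spike) = 0.049*0.79*0.83 + 0.44842*0.79*0.17 + 0.4294*0.21*0.83 + 0.669052*0.21*0.17 = 0.032129 + 0.060223 + 0.074844 + 0.023885 = 0.191081
The minor quake-present share is 0.060223 + 0.023885 = 0.084108.
Hence the posterior is 0.084108/0.191081 ≈ 0.4402.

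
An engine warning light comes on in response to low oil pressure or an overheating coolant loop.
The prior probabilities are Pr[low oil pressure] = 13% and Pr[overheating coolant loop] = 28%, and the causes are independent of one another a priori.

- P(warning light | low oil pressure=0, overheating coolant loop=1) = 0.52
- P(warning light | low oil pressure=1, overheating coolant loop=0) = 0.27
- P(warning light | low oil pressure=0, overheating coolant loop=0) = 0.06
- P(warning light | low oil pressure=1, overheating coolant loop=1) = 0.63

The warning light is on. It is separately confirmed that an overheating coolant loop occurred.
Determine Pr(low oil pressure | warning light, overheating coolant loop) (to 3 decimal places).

P(warning light | overheating coolant loop) = 0.52·0.87 + 0.63·0.13 = 0.452400 + 0.081900 = 0.534300
The low oil pressure-present share is 0.63·0.13 = 0.081900.
P(low oil pressure | warning light, overheating coolant loop) = 0.081900 / 0.534300 ≈ 0.153

Pr(low oil pressure | warning light, overheating coolant loop) ≈ 0.153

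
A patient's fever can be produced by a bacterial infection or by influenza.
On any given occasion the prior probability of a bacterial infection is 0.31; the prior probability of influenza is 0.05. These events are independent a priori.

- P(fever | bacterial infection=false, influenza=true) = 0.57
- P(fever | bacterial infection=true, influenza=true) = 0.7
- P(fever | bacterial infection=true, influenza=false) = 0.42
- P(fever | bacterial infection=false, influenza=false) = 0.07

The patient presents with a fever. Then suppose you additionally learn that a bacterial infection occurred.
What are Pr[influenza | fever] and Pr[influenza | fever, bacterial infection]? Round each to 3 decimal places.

Pr[influenza | fever] ≈ 0.153; Pr[influenza | fever, bacterial infection] ≈ 0.081

By total probability over the 4 (bacterial infection, influenza) configurations:
  P(fever) = 0.07·0.69·0.95 + 0.57·0.69·0.05 + 0.42·0.31·0.95 + 0.7·0.31·0.05
        = 0.045885 + 0.019665 + 0.123690 + 0.010850 = 0.200090
Keeping only the influenza-present terms gives 0.030515, so
  P(influenza | fever) = 0.030515 / 0.200090 ≈ 0.153

With the extra evidence:
For the numerator, keep only influenza=true terms: 0.7×0.05 = 0.035000
The normalizing constant is 0.42×0.95 + 0.7×0.05 = 0.434000
Posterior = 0.035000 / 0.434000 ≈ 0.081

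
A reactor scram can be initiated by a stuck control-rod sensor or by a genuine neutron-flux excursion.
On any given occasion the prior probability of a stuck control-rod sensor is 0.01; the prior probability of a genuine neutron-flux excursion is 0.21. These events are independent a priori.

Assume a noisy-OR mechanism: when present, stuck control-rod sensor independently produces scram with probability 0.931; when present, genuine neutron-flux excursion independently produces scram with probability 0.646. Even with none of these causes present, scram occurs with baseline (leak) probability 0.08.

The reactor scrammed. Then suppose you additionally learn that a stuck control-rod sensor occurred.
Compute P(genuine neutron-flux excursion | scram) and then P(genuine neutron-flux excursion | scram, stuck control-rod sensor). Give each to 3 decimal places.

P(genuine neutron-flux excursion | scram) ≈ 0.670; P(genuine neutron-flux excursion | scram, stuck control-rod sensor) ≈ 0.217

Under noisy-OR, P(scram | causes) = 1 − (1−0.08)·∏(1−qᵢ) over the active causes.
Enumerate the 4 (stuck control-rod sensor, genuine neutron-flux excursion) configurations and weight by the priors:
  P(scram) = 0.08×0.99×0.79 + 0.67432×0.99×0.21 + 0.93652×0.01×0.79 + 0.977528×0.01×0.21
        = 0.062568 + 0.140191 + 0.007399 + 0.002053 = 0.212211
Configurations with genuine neutron-flux excursion contribute 0.142244, so
  P(genuine neutron-flux excursion | scram) = 0.142244 / 0.212211 ≈ 0.670

With the extra evidence:
P(scram | stuck control-rod sensor) = 0.93652×0.79 + 0.977528×0.21 = 0.739851 + 0.205281 = 0.945132
The genuine neutron-flux excursion-present share is 0.977528×0.21 = 0.205281.
So P(genuine neutron-flux excursion | scram, stuck control-rod sensor) = 0.205281/0.945132 ≈ 0.217.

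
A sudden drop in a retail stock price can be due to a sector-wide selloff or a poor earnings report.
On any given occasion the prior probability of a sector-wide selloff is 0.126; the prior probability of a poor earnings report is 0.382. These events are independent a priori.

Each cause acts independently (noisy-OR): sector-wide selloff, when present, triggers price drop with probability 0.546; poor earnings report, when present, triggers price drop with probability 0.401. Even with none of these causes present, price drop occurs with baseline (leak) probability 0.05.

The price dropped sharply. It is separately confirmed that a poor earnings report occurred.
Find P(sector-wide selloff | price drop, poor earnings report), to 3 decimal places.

Under noisy-OR, P(price drop | causes) = 1 − (1−0.05)·∏(1−qᵢ) over the active causes.
Numerator (weight on configurations with sector-wide selloff): 0.741651×0.126 = 0.093448
The normalizing constant is 0.43095×0.874 + 0.741651×0.126 = 0.470098
Posterior = 0.093448 / 0.470098 ≈ 0.199

P(sector-wide selloff | price drop, poor earnings report) ≈ 0.199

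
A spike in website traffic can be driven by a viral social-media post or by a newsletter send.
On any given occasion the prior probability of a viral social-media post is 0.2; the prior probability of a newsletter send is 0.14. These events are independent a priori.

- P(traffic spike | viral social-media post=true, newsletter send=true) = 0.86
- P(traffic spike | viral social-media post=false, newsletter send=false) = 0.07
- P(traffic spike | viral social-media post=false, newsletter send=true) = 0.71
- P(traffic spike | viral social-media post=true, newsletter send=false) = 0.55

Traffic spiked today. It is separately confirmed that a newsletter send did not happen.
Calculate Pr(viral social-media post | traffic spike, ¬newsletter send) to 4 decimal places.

For the numerator, keep only viral social-media post=true terms: 0.55*0.2 = 0.110000
The normalizing constant is 0.07*0.8 + 0.55*0.2 = 0.166000
Posterior = 0.110000 / 0.166000 ≈ 0.6627

Pr(viral social-media post | traffic spike, ¬newsletter send) ≈ 0.6627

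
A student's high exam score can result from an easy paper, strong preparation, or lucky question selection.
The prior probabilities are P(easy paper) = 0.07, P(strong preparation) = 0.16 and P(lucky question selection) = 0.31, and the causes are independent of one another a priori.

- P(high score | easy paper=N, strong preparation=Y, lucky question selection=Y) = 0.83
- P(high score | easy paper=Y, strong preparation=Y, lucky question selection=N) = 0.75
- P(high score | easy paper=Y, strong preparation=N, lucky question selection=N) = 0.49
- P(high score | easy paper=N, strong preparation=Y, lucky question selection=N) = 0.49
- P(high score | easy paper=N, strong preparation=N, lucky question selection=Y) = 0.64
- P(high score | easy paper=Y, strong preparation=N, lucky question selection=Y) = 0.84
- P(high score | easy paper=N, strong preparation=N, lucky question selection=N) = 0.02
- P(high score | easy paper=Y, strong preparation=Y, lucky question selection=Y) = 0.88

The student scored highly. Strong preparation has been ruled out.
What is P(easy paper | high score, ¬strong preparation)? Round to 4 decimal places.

Numerator (weight on configurations with easy paper): 0.023667 + 0.018228 = 0.041895
Denominator P(high score | ¬strong preparation): 0.02*0.93*0.69 + 0.64*0.93*0.31 + 0.49*0.07*0.69 + 0.84*0.07*0.31 = 0.239241
P(easy paper | high score, ¬strong preparation) = 0.041895/0.239241 ≈ 0.1751

P(easy paper | high score, ¬strong preparation) ≈ 0.1751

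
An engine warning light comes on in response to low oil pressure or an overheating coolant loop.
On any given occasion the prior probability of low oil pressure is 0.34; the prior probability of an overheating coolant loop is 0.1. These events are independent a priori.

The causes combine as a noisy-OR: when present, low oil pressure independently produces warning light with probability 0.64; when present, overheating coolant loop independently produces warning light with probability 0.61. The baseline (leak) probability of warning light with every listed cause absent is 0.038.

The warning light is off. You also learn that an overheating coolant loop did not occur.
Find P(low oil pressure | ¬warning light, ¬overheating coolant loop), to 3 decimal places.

Under noisy-OR, P(warning light | causes) = 1 − (1−0.038)·∏(1−qᵢ) over the active causes.
By total probability over both values of low oil pressure:
  P(¬warning light | ¬overheating coolant loop) = 0.962×0.66 + 0.34632×0.34
        = 0.634920 + 0.117749 = 0.752669
Configurations with low oil pressure contribute 0.117749, so
  P(low oil pressure | ¬warning light, ¬overheating coolant loop) = 0.117749 / 0.752669 ≈ 0.156

P(low oil pressure | ¬warning light, ¬overheating coolant loop) ≈ 0.156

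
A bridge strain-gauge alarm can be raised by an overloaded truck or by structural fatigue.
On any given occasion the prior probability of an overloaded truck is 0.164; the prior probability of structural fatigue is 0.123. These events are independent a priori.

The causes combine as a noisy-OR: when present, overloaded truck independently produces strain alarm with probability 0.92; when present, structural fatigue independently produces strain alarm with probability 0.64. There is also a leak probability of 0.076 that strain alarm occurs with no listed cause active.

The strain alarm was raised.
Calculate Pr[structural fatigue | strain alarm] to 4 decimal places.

Under noisy-OR, P(strain alarm | causes) = 1 − (1−0.076)·∏(1−qᵢ) over the active causes.
By total probability over the 4 (overloaded truck, structural fatigue) configurations:
  P(strain alarm) = 0.076*0.836*0.877 + 0.66736*0.836*0.123 + 0.92608*0.164*0.877 + 0.973389*0.164*0.123
        = 0.055721 + 0.068623 + 0.133196 + 0.019635 = 0.277175
The terms with structural fatigue present sum to 0.088258, so
  P(structural fatigue | strain alarm) = 0.088258 / 0.277175 ≈ 0.3184

Pr[structural fatigue | strain alarm] ≈ 0.3184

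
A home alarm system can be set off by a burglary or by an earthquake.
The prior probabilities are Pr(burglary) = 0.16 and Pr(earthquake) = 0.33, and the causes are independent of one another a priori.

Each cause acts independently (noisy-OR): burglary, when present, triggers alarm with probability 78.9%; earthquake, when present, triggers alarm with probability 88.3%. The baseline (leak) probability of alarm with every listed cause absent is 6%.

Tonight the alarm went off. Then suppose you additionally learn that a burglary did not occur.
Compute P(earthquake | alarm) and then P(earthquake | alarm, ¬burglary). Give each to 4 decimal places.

P(earthquake | alarm) ≈ 0.7136; P(earthquake | alarm, ¬burglary) ≈ 0.8796

Under noisy-OR, P(alarm | causes) = 1 − (1−0.06)·∏(1−qᵢ) over the active causes.
P(alarm) = 0.06×0.84×0.67 + 0.89002×0.84×0.33 + 0.80166×0.16×0.67 + 0.976794×0.16×0.33 = 0.033768 + 0.246714 + 0.085938 + 0.051575 = 0.417995
Restricting to configurations with earthquake present: 0.246714 + 0.051575 = 0.298289.
P(earthquake | alarm) = 0.298289 / 0.417995 ≈ 0.7136

Now condition on the additional information:
P(alarm | ¬burglary) = 0.06·0.67 + 0.89002·0.33 = 0.040200 + 0.293707 = 0.333907
Restricting to configurations with earthquake present: 0.89002·0.33 = 0.293707.
Hence the posterior is 0.293707/0.333907 ≈ 0.8796.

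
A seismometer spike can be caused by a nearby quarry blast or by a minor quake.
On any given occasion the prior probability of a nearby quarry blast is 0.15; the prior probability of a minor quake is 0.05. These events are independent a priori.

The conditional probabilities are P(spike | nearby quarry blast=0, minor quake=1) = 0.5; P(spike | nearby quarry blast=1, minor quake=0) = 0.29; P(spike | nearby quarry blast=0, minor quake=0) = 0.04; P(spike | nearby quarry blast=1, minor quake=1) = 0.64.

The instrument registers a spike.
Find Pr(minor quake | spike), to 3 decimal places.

Pr(minor quake | spike) ≈ 0.261

For the numerator, keep only minor quake=true terms: 0.021250 + 0.004800 = 0.026050
Denominator P(spike): 0.04×0.85×0.95 + 0.5×0.85×0.05 + 0.29×0.15×0.95 + 0.64×0.15×0.05 = 0.099675
Posterior = 0.026050 / 0.099675 ≈ 0.261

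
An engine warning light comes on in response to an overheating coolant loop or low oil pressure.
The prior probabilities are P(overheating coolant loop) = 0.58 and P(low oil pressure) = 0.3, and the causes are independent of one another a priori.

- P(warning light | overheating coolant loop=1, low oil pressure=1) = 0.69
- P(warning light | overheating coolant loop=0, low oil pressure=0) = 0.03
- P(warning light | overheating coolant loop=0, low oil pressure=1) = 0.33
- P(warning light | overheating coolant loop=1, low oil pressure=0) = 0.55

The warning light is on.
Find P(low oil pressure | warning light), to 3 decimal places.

For the numerator, keep only low oil pressure=true terms: 0.041580 + 0.120060 = 0.161640
Normalizer over all consistent configurations: 0.03*0.42*0.7 + 0.33*0.42*0.3 + 0.55*0.58*0.7 + 0.69*0.58*0.3 = 0.393760
Posterior = 0.161640 / 0.393760 ≈ 0.411

P(low oil pressure | warning light) ≈ 0.411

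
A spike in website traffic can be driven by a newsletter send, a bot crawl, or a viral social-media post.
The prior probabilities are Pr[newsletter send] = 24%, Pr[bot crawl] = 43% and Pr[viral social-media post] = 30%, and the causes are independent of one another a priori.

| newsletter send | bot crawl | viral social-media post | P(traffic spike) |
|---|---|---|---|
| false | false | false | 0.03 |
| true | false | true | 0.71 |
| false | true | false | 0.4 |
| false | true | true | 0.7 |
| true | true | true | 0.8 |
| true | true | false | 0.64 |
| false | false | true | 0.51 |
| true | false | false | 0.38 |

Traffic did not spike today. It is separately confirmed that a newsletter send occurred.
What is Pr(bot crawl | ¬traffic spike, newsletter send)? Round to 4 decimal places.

Pr(bot crawl | ¬traffic spike, newsletter send) ≈ 0.3112

Weight on bot crawl=true, given the evidence: 0.108360 + 0.025800 = 0.134160
Normalizer over all consistent configurations: 0.62·0.57·0.7 + 0.29·0.57·0.3 + 0.36·0.43·0.7 + 0.2·0.43·0.3 = 0.431130
P(bot crawl | ¬traffic spike, newsletter send) = 0.134160/0.431130 ≈ 0.3112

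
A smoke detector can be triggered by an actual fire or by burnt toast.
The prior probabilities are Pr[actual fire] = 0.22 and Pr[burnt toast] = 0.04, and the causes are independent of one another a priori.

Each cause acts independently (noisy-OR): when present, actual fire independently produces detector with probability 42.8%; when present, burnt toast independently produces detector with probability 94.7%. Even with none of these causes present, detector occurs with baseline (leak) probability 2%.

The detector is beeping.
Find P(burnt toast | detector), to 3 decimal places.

P(burnt toast | detector) ≈ 0.261

Under noisy-OR, P(detector | causes) = 1 − (1−0.02)·∏(1−qᵢ) over the active causes.
Weight on burnt toast=true, given the evidence: 0.029579 + 0.008539 = 0.038118
Normalizer over all consistent configurations: 0.02×0.78×0.96 + 0.94806×0.78×0.04 + 0.43944×0.22×0.96 + 0.97029×0.22×0.04 = 0.145904
Posterior = 0.038118 / 0.145904 ≈ 0.261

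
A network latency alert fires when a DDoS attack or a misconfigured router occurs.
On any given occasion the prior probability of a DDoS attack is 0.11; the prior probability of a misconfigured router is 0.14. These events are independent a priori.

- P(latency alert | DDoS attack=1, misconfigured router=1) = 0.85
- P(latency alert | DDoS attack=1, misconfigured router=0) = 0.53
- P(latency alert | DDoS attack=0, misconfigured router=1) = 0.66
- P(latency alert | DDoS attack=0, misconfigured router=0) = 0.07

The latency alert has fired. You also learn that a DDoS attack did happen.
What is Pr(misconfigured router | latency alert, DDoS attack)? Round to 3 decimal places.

P(latency alert | DDoS attack) = 0.53*0.86 + 0.85*0.14 = 0.455800 + 0.119000 = 0.574800
The misconfigured router-present share is 0.85*0.14 = 0.119000.
So P(misconfigured router | latency alert, DDoS attack) = 0.119000/0.574800 ≈ 0.207.

Pr(misconfigured router | latency alert, DDoS attack) ≈ 0.207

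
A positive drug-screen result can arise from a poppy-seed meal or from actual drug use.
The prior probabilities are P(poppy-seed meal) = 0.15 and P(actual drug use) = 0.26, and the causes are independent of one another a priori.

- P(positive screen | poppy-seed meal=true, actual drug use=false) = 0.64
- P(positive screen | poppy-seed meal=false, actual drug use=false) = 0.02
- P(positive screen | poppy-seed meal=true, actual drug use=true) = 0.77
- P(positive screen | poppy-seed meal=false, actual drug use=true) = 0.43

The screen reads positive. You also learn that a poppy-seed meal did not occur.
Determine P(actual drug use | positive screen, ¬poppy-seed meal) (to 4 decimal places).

P(actual drug use | positive screen, ¬poppy-seed meal) ≈ 0.8831

By total probability over both values of actual drug use:
  P(positive screen | ¬poppy-seed meal) = 0.02*0.74 + 0.43*0.26
        = 0.014800 + 0.111800 = 0.126600
Keeping only the actual drug use-present terms gives 0.111800, so
  P(actual drug use | positive screen, ¬poppy-seed meal) = 0.111800 / 0.126600 ≈ 0.8831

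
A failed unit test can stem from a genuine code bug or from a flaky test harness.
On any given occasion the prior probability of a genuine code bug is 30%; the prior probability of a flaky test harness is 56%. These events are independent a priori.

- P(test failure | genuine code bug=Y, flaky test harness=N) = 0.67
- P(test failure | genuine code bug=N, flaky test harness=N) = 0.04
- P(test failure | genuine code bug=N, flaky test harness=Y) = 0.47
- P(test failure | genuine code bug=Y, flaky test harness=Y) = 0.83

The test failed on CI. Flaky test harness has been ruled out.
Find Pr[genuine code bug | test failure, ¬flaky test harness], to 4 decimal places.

Pr[genuine code bug | test failure, ¬flaky test harness] ≈ 0.8777

Sum P(test failure|·) weighted by the priors over both values of genuine code bug:
  P(test failure | ¬flaky test harness) = 0.04·0.7 + 0.67·0.3
        = 0.028000 + 0.201000 = 0.229000
Keeping only the genuine code bug-present terms gives 0.201000, so
  P(genuine code bug | test failure, ¬flaky test harness) = 0.201000 / 0.229000 ≈ 0.8777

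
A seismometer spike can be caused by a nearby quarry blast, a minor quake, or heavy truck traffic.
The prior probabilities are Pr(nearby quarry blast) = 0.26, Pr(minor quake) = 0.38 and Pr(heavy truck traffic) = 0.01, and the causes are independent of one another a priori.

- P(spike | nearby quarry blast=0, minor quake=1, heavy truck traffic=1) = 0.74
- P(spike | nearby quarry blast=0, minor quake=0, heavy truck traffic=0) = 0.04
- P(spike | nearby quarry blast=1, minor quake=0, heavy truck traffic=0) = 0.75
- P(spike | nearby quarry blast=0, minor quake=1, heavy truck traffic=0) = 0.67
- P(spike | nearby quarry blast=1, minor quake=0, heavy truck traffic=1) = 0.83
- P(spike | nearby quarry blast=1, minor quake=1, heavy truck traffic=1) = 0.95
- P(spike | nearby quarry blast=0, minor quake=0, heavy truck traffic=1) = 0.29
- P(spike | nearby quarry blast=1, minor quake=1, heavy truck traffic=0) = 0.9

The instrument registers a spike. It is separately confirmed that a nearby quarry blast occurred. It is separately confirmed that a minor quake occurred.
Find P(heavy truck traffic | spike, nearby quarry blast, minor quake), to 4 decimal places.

P(heavy truck traffic | spike, nearby quarry blast, minor quake) ≈ 0.0105

P(spike | nearby quarry blast, minor quake) = 0.9*0.99 + 0.95*0.01 = 0.891000 + 0.009500 = 0.900500
The heavy truck traffic-present share is 0.95*0.01 = 0.009500.
Hence the posterior is 0.009500/0.900500 ≈ 0.0105.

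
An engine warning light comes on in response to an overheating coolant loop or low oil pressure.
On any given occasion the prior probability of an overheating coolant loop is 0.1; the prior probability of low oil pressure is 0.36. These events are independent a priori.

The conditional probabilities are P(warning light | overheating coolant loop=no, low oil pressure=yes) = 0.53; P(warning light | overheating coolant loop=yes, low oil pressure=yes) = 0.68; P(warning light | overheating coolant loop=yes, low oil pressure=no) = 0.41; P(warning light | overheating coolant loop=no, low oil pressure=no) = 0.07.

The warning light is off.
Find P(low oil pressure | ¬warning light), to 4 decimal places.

Weight on low oil pressure=true, given the evidence: 0.152280 + 0.011520 = 0.163800
The normalizing constant is 0.93*0.9*0.64 + 0.47*0.9*0.36 + 0.59*0.1*0.64 + 0.32*0.1*0.36 = 0.737240
P(low oil pressure | ¬warning light) = 0.163800/0.737240 ≈ 0.2222

P(low oil pressure | ¬warning light) ≈ 0.2222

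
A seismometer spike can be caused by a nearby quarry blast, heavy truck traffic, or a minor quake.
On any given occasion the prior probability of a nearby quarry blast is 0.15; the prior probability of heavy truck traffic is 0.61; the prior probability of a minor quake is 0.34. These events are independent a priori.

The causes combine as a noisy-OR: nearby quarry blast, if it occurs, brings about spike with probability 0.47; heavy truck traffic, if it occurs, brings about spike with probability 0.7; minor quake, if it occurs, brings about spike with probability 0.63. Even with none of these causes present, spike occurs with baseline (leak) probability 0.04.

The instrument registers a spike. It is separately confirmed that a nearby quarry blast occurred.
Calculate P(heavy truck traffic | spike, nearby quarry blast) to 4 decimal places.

P(heavy truck traffic | spike, nearby quarry blast) ≈ 0.6964

Under noisy-OR, P(spike | causes) = 1 − (1−0.04)·∏(1−qᵢ) over the active causes.
Numerator (weight on configurations with heavy truck traffic): 0.341147 + 0.195687 = 0.536834
Normalizer over all consistent configurations: 0.4912×0.39×0.66 + 0.811744×0.39×0.34 + 0.84736×0.61×0.66 + 0.943523×0.61×0.34 = 0.770906
P(heavy truck traffic | spike, nearby quarry blast) = 0.536834/0.770906 ≈ 0.6964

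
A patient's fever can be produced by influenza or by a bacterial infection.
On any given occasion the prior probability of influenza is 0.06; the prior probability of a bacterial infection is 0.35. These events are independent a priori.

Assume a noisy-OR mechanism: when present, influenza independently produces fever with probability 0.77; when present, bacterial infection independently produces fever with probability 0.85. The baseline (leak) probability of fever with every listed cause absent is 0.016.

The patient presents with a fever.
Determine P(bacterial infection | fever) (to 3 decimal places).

P(bacterial infection | fever) ≈ 0.883

Under noisy-OR, P(fever | causes) = 1 − (1−0.016)·∏(1−qᵢ) over the active causes.
P(fever) = 0.016×0.94×0.65 + 0.8524×0.94×0.35 + 0.77368×0.06×0.65 + 0.966052×0.06×0.35 = 0.009776 + 0.280440 + 0.030174 + 0.020287 = 0.340677
The bacterial infection-present share is 0.280440 + 0.020287 = 0.300727.
So P(bacterial infection | fever) = 0.300727/0.340677 ≈ 0.883.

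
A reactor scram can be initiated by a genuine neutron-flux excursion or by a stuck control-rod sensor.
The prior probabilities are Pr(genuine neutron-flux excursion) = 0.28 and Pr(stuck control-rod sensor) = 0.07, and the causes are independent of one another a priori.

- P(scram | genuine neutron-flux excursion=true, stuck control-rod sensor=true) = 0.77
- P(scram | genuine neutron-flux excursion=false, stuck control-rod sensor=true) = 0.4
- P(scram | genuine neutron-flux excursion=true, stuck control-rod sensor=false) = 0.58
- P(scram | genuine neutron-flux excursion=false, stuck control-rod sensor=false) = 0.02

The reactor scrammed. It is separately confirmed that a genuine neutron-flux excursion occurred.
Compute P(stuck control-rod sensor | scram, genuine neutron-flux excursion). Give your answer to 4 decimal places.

Weight on stuck control-rod sensor=true, given the evidence: 0.77*0.07 = 0.053900
The normalizing constant is 0.58*0.93 + 0.77*0.07 = 0.593300
P(stuck control-rod sensor | scram, genuine neutron-flux excursion) = 0.053900/0.593300 ≈ 0.0908

P(stuck control-rod sensor | scram, genuine neutron-flux excursion) ≈ 0.0908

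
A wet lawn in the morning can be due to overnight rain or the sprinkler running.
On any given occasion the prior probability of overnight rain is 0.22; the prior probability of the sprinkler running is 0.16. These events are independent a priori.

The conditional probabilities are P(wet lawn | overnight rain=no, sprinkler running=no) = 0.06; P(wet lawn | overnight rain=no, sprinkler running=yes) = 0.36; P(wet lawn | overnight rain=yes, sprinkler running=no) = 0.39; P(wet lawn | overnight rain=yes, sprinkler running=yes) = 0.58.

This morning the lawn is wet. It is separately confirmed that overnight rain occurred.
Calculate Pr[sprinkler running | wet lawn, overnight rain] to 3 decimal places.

Pr[sprinkler running | wet lawn, overnight rain] ≈ 0.221

P(wet lawn | overnight rain) = 0.39×0.84 + 0.58×0.16 = 0.327600 + 0.092800 = 0.420400
Restricting to configurations with sprinkler running present: 0.58×0.16 = 0.092800.
Hence the posterior is 0.092800/0.420400 ≈ 0.221.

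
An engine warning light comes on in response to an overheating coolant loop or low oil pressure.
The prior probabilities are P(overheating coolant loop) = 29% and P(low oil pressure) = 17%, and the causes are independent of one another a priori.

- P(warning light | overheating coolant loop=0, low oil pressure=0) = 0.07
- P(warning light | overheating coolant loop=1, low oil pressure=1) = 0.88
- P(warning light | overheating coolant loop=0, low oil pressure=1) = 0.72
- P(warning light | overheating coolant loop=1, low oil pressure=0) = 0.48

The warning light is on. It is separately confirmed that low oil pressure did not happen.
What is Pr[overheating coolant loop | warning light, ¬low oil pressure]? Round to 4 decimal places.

Pr[overheating coolant loop | warning light, ¬low oil pressure] ≈ 0.7369

Enumerate both values of overheating coolant loop and weight by the priors:
  P(warning light | ¬low oil pressure) = 0.07*0.71 + 0.48*0.29
        = 0.049700 + 0.139200 = 0.188900
Keeping only the overheating coolant loop-present terms gives 0.139200, so
  P(overheating coolant loop | warning light, ¬low oil pressure) = 0.139200 / 0.188900 ≈ 0.7369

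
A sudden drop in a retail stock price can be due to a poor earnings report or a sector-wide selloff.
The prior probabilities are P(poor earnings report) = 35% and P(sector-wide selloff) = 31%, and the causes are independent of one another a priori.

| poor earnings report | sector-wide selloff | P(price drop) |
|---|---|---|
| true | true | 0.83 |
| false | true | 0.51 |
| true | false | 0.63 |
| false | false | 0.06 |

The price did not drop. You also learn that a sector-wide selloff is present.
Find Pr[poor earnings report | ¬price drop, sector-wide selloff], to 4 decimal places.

P(¬price drop | sector-wide selloff) = 0.49·0.65 + 0.17·0.35 = 0.318500 + 0.059500 = 0.378000
Restricting to configurations with poor earnings report present: 0.17·0.35 = 0.059500.
So P(poor earnings report | ¬price drop, sector-wide selloff) = 0.059500/0.378000 ≈ 0.1574.

Pr[poor earnings report | ¬price drop, sector-wide selloff] ≈ 0.1574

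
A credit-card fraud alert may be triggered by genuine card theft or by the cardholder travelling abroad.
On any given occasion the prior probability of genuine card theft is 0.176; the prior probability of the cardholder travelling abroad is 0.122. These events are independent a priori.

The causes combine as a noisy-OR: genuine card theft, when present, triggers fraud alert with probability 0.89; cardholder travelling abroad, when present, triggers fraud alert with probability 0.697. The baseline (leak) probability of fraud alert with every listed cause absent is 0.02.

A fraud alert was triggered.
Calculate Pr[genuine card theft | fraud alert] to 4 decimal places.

Under noisy-OR, P(fraud alert | causes) = 1 − (1−0.02)·∏(1−qᵢ) over the active causes.
P(fraud alert) = 0.02*0.824*0.878 + 0.70306*0.824*0.122 + 0.8922*0.176*0.878 + 0.967337*0.176*0.122 = 0.014469 + 0.070677 + 0.137870 + 0.020771 = 0.243787
The genuine card theft-present share is 0.137870 + 0.020771 = 0.158641.
Hence the posterior is 0.158641/0.243787 ≈ 0.6507.

Pr[genuine card theft | fraud alert] ≈ 0.6507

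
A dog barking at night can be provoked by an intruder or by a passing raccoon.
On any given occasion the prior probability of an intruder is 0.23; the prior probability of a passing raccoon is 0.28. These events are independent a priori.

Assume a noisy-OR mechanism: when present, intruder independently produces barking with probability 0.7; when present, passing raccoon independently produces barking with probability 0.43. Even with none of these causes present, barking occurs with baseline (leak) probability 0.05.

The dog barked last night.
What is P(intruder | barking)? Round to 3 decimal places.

P(intruder | barking) ≈ 0.577

Under noisy-OR, P(barking | causes) = 1 − (1−0.05)·∏(1−qᵢ) over the active causes.
P(barking) = 0.05×0.77×0.72 + 0.4585×0.77×0.28 + 0.715×0.23×0.72 + 0.83755×0.23×0.28 = 0.027720 + 0.098853 + 0.118404 + 0.053938 = 0.298915
Of this, 0.172342 comes from 0.118404 + 0.053938 (the intruder=true cases).
P(intruder | barking) = 0.172342 / 0.298915 ≈ 0.577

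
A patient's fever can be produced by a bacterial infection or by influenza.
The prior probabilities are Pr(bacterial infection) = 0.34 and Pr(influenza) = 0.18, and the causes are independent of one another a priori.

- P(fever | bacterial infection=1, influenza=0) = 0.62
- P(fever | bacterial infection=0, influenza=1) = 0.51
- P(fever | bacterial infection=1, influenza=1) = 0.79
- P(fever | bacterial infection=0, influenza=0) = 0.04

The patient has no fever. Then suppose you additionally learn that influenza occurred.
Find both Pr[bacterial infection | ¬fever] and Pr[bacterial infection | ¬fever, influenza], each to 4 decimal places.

Pr[bacterial infection | ¬fever] ≈ 0.1705; Pr[bacterial infection | ¬fever, influenza] ≈ 0.1809

By total probability over the 4 (bacterial infection, influenza) configurations:
  P(¬fever) = 0.96·0.66·0.82 + 0.49·0.66·0.18 + 0.38·0.34·0.82 + 0.21·0.34·0.18
        = 0.519552 + 0.058212 + 0.105944 + 0.012852 = 0.696560
Configurations with bacterial infection contribute 0.118796, so
  P(bacterial infection | ¬fever) = 0.118796 / 0.696560 ≈ 0.1705

Now also conditioning on influenza=true:
P(¬fever | influenza) = 0.49·0.66 + 0.21·0.34 = 0.323400 + 0.071400 = 0.394800
The bacterial infection-present share is 0.21·0.34 = 0.071400.
Hence the posterior is 0.071400/0.394800 ≈ 0.1809.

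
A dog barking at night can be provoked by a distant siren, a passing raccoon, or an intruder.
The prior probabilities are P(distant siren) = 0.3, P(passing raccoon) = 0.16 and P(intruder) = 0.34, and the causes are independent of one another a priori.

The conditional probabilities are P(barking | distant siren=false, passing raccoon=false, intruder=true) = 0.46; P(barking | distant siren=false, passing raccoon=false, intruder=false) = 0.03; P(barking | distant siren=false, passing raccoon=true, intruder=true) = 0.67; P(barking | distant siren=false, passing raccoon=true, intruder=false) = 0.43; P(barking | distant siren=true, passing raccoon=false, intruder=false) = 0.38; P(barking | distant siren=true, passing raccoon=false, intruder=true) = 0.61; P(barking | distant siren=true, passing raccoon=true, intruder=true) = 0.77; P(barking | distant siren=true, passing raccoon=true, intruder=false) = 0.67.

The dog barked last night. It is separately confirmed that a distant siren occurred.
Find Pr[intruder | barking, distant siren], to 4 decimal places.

By total probability over the 4 (passing raccoon, intruder) configurations:
  P(barking | distant siren) = 0.38·0.84·0.66 + 0.61·0.84·0.34 + 0.67·0.16·0.66 + 0.77·0.16·0.34
        = 0.210672 + 0.174216 + 0.070752 + 0.041888 = 0.497528
Configurations with intruder contribute 0.216104, so
  P(intruder | barking, distant siren) = 0.216104 / 0.497528 ≈ 0.4344

Pr[intruder | barking, distant siren] ≈ 0.4344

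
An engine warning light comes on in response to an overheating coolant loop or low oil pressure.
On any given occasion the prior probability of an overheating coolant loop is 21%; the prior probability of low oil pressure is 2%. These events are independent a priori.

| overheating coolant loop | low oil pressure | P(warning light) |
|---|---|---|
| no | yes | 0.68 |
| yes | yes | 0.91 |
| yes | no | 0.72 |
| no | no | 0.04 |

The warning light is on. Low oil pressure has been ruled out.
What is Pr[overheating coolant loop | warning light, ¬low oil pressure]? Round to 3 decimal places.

Pr[overheating coolant loop | warning light, ¬low oil pressure] ≈ 0.827

P(warning light | ¬low oil pressure) = 0.04·0.79 + 0.72·0.21 = 0.031600 + 0.151200 = 0.182800
The overheating coolant loop-present share is 0.72·0.21 = 0.151200.
So P(overheating coolant loop | warning light, ¬low oil pressure) = 0.151200/0.182800 ≈ 0.827.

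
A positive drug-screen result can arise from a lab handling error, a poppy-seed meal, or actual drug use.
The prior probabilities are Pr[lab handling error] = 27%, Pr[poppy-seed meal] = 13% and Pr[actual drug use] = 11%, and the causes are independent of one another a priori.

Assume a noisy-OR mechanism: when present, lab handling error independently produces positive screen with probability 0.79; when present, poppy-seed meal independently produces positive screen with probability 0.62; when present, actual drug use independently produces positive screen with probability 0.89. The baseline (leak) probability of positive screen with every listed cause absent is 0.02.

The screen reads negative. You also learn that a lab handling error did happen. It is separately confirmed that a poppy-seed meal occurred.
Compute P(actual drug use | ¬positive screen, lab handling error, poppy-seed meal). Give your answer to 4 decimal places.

Under noisy-OR, P(positive screen | causes) = 1 − (1−0.02)·∏(1−qᵢ) over the active causes.
For the numerator, keep only actual drug use=true terms: 0.008602·0.11 = 0.000946
Denominator P(¬positive screen | lab handling error, poppy-seed meal): 0.078204·0.89 + 0.008602·0.11 = 0.070548
P(actual drug use | ¬positive screen, lab handling error, poppy-seed meal) = 0.000946/0.070548 ≈ 0.0134

P(actual drug use | ¬positive screen, lab handling error, poppy-seed meal) ≈ 0.0134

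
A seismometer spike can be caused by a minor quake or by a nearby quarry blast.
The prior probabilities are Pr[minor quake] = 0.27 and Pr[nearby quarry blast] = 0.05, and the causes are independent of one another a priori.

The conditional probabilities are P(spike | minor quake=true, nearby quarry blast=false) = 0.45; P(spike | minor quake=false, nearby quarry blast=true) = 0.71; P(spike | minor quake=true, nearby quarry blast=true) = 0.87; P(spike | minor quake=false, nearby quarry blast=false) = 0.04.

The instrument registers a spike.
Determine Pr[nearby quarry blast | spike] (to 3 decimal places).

P(spike) = 0.04·0.73·0.95 + 0.71·0.73·0.05 + 0.45·0.27·0.95 + 0.87·0.27·0.05 = 0.027740 + 0.025915 + 0.115425 + 0.011745 = 0.180825
Restricting to configurations with nearby quarry blast present: 0.025915 + 0.011745 = 0.037660.
P(nearby quarry blast | spike) = 0.037660 / 0.180825 ≈ 0.208

Pr[nearby quarry blast | spike] ≈ 0.208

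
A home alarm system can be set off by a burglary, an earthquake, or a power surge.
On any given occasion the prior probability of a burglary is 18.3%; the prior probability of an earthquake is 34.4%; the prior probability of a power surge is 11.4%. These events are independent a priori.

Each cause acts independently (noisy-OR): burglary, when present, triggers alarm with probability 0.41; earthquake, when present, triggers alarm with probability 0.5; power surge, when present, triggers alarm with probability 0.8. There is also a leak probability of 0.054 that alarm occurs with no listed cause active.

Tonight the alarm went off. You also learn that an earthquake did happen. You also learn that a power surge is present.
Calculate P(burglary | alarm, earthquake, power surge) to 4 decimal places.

Under noisy-OR, P(alarm | causes) = 1 − (1−0.054)·∏(1−qᵢ) over the active causes.
For the numerator, keep only burglary=true terms: 0.944186*0.183 = 0.172786
The normalizing constant is 0.9054*0.817 + 0.944186*0.183 = 0.912498
P(burglary | alarm, earthquake, power surge) = 0.172786/0.912498 ≈ 0.1894

P(burglary | alarm, earthquake, power surge) ≈ 0.1894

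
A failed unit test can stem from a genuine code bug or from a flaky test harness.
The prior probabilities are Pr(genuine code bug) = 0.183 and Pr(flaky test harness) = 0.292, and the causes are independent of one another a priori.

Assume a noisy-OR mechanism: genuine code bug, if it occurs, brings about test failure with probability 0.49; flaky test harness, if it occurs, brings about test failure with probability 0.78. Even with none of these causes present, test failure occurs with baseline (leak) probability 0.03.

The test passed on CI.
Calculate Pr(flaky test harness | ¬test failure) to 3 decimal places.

Pr(flaky test harness | ¬test failure) ≈ 0.083

Under noisy-OR, P(test failure | causes) = 1 − (1−0.03)·∏(1−qᵢ) over the active causes.
For the numerator, keep only flaky test harness=true terms: 0.050910 + 0.005816 = 0.056726
Normalizer over all consistent configurations: 0.97·0.817·0.708 + 0.2134·0.817·0.292 + 0.4947·0.183·0.708 + 0.108834·0.183·0.292 = 0.681904
Posterior = 0.056726 / 0.681904 ≈ 0.083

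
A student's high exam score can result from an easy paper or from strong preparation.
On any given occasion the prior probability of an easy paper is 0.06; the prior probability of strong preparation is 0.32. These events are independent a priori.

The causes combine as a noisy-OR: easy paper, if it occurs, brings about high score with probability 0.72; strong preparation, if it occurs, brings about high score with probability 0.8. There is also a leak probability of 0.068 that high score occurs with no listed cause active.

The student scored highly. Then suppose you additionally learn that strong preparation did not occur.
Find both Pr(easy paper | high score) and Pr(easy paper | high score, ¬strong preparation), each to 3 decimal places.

Pr(easy paper | high score) ≈ 0.144; Pr(easy paper | high score, ¬strong preparation) ≈ 0.410

Under noisy-OR, P(high score | causes) = 1 − (1−0.068)·∏(1−qᵢ) over the active causes.
Sum P(high score|·) weighted by the priors over the 4 (easy paper, strong preparation) configurations:
  P(high score) = 0.068*0.94*0.68 + 0.8136*0.94*0.32 + 0.73904*0.06*0.68 + 0.947808*0.06*0.32
        = 0.043466 + 0.244731 + 0.030153 + 0.018198 = 0.336548
The terms with easy paper present sum to 0.048351, so
  P(easy paper | high score) = 0.048351 / 0.336548 ≈ 0.144

Now also conditioning on strong preparation≠true:
P(high score | ¬strong preparation) = 0.068*0.94 + 0.73904*0.06 = 0.063920 + 0.044342 = 0.108262
The easy paper-present share is 0.73904*0.06 = 0.044342.
P(easy paper | high score, ¬strong preparation) = 0.044342 / 0.108262 ≈ 0.410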